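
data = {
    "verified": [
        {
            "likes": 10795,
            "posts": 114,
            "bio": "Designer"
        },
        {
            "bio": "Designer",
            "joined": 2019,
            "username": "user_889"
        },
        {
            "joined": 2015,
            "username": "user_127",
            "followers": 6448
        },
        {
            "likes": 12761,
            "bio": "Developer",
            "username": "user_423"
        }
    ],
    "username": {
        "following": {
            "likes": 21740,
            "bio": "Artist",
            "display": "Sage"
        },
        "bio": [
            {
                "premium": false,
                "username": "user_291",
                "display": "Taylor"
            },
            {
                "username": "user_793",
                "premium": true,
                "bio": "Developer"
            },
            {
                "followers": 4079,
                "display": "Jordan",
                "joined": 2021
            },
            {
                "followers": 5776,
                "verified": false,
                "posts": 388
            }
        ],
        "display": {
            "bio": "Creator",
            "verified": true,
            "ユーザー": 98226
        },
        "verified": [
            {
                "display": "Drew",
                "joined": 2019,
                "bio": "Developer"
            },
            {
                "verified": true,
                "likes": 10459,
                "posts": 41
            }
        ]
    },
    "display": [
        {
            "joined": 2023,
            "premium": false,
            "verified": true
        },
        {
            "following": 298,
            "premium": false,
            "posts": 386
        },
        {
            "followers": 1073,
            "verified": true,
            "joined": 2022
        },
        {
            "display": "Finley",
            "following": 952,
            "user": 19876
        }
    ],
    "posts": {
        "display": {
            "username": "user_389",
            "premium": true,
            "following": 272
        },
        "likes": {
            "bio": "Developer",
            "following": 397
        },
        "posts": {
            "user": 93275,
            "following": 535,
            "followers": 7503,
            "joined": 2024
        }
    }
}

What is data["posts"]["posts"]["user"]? 93275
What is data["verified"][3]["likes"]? 12761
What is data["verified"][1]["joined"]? 2019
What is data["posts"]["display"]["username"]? "user_389"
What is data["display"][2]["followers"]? 1073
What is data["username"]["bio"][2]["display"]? "Jordan"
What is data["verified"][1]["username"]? "user_889"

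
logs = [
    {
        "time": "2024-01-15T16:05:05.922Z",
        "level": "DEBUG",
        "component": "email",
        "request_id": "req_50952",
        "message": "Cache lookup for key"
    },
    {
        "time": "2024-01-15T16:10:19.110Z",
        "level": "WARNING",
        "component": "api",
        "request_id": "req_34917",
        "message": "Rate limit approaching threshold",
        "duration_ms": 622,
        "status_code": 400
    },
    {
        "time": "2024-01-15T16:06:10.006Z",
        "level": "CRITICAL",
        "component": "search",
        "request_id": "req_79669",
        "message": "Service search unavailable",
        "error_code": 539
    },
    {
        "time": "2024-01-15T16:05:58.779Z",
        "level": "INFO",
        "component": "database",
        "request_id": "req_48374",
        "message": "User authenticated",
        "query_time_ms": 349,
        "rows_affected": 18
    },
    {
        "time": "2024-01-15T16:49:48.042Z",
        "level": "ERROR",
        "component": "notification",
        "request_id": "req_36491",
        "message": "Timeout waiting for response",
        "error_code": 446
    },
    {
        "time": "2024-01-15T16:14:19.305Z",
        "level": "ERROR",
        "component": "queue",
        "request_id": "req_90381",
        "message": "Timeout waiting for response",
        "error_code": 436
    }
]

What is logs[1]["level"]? "WARNING"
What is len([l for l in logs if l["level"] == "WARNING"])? 1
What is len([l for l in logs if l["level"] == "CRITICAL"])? 1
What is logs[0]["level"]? "DEBUG"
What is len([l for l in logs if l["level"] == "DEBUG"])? 1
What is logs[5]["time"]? "2024-01-15T16:14:19.305Z"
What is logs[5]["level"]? "ERROR"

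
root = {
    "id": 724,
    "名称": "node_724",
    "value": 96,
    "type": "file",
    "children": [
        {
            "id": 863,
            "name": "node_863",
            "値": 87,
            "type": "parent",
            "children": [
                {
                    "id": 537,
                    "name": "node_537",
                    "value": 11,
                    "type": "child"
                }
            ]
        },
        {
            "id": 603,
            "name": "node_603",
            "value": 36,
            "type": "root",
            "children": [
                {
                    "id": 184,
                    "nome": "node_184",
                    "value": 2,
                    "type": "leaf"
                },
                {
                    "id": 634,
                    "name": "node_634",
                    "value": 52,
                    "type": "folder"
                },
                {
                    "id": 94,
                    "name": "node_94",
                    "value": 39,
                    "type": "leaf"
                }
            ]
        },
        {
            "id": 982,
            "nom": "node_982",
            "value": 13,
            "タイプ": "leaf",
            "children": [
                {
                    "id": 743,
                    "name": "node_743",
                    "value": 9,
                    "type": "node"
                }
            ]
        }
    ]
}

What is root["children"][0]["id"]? 863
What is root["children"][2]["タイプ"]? "leaf"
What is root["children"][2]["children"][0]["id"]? 743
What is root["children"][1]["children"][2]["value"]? 39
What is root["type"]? "file"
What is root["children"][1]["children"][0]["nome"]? "node_184"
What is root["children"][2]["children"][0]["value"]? 9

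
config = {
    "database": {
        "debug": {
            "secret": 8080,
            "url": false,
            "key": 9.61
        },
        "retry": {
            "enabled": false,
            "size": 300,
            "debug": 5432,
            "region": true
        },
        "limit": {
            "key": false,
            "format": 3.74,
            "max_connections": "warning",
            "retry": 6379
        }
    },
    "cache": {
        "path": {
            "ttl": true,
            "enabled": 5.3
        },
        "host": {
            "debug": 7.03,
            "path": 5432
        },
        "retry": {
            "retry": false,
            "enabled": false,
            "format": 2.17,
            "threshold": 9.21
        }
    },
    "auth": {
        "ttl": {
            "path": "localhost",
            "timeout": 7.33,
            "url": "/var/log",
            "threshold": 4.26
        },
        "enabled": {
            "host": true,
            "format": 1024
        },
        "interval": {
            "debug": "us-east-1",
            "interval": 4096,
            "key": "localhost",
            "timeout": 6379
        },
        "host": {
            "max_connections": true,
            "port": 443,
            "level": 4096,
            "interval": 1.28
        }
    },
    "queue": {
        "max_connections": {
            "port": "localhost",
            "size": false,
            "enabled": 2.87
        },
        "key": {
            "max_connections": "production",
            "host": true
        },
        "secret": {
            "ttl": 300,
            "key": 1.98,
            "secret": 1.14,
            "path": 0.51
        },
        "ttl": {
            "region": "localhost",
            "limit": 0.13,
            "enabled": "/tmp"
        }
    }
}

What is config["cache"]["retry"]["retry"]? False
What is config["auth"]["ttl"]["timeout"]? 7.33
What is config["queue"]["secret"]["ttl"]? 300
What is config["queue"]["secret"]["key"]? 1.98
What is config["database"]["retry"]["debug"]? 5432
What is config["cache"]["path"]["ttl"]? True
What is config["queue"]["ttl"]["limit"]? 0.13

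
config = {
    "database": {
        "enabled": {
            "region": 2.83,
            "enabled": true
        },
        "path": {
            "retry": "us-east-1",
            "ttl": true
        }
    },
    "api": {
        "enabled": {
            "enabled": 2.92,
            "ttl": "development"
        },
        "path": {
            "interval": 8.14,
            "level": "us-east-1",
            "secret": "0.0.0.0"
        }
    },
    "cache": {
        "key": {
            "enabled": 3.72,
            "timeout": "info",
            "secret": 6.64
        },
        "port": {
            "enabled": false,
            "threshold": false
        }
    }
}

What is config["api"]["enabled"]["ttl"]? "development"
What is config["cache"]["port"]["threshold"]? False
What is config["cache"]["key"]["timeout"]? "info"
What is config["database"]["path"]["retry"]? "us-east-1"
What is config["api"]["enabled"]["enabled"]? 2.92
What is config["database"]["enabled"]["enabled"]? True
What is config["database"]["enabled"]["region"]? 2.83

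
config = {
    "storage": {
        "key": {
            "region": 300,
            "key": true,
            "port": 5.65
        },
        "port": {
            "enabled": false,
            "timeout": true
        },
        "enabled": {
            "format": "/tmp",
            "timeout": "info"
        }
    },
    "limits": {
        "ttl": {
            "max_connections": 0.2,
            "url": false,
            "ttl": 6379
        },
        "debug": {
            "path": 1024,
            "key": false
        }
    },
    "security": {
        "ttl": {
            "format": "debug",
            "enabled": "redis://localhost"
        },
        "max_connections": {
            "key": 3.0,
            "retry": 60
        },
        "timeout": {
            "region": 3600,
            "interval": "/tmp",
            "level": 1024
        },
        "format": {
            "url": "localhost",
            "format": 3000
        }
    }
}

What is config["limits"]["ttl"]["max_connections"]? 0.2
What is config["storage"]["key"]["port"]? 5.65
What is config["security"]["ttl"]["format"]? "debug"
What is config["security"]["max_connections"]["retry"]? 60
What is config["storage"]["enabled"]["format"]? "/tmp"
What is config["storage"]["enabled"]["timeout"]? "info"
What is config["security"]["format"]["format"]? 3000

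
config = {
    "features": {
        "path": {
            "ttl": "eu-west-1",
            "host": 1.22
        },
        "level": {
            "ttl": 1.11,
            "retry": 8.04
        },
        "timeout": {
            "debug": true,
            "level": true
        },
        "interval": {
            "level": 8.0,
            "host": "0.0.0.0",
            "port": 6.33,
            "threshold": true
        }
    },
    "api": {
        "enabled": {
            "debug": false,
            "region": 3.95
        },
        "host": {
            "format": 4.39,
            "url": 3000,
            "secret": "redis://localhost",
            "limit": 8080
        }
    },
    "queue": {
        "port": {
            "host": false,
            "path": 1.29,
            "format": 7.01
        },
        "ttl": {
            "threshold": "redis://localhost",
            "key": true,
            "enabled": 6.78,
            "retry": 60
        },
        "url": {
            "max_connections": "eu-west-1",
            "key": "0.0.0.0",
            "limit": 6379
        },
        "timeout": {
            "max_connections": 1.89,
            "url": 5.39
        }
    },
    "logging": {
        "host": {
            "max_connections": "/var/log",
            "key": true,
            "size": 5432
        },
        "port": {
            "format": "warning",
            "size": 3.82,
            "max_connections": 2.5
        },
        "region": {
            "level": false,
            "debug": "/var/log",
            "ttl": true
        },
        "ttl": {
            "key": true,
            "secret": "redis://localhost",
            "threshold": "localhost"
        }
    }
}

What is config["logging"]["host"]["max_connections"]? "/var/log"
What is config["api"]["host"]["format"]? 4.39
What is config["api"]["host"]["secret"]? "redis://localhost"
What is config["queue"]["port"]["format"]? 7.01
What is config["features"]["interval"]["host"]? "0.0.0.0"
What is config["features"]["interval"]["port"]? 6.33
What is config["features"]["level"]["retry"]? 8.04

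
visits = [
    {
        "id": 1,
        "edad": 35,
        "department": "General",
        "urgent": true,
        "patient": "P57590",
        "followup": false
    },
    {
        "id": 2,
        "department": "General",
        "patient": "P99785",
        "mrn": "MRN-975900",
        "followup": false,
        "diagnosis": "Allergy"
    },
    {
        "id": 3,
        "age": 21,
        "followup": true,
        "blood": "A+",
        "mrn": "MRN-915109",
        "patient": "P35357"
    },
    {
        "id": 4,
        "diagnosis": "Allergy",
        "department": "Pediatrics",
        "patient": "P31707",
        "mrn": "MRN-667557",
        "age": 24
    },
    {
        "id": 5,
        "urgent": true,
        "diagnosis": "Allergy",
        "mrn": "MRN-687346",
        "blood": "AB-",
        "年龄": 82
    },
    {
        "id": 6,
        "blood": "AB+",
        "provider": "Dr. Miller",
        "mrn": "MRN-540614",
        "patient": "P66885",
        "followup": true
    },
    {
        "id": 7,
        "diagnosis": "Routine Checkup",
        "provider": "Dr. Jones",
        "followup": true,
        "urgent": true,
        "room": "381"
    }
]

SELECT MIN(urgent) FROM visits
True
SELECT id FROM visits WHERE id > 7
[]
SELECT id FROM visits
[1, 2, 3, 4, 5, 6, 7]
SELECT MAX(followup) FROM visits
True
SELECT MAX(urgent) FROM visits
True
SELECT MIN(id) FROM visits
1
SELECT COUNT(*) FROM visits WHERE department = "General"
2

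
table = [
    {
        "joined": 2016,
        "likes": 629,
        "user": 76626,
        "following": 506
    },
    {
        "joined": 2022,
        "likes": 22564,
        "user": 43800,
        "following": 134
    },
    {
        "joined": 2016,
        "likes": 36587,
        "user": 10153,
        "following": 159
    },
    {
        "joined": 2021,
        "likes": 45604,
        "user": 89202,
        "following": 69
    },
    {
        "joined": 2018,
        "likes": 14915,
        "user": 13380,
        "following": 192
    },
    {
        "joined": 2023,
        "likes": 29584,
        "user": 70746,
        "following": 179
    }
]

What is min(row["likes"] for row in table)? 629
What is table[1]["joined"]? 2022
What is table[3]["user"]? 89202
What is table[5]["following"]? 179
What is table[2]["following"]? 159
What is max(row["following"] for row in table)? 506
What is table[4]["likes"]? 14915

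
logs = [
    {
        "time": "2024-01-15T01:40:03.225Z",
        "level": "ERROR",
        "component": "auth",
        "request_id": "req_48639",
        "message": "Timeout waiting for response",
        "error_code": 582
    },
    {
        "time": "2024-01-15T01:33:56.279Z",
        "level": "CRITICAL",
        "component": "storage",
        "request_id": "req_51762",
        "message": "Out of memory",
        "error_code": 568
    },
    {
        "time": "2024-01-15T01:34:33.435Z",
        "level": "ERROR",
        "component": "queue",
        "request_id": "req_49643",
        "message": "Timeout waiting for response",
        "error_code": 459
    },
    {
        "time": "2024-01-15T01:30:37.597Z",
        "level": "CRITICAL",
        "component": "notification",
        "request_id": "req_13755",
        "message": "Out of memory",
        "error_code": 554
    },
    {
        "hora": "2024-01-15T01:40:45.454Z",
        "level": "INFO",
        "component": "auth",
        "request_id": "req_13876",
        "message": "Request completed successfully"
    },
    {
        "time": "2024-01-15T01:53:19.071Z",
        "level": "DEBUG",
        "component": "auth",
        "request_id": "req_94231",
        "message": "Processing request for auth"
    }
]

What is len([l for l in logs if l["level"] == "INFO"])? 1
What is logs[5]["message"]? "Processing request for auth"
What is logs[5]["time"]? "2024-01-15T01:53:19.071Z"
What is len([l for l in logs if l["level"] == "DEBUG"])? 1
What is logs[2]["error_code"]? 459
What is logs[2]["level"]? "ERROR"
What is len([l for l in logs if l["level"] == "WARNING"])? 0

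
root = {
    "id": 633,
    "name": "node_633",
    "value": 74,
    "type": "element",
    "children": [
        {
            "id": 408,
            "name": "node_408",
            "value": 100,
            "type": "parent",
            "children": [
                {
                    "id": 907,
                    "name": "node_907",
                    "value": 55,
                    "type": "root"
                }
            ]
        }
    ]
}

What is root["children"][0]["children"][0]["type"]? "root"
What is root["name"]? "node_633"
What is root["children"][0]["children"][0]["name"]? "node_907"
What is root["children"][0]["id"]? 408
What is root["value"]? 74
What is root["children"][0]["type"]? "parent"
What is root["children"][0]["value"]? 100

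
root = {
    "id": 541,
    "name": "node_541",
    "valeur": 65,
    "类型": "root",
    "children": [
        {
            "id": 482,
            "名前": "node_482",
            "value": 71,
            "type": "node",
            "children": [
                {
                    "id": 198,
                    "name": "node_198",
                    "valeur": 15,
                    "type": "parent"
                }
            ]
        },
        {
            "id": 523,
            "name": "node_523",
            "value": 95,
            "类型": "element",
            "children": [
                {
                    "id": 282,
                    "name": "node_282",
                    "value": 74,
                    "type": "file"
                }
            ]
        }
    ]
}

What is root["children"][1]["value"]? 95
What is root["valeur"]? 65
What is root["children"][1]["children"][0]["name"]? "node_282"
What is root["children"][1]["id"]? 523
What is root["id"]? 541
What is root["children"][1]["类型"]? "element"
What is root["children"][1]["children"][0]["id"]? 282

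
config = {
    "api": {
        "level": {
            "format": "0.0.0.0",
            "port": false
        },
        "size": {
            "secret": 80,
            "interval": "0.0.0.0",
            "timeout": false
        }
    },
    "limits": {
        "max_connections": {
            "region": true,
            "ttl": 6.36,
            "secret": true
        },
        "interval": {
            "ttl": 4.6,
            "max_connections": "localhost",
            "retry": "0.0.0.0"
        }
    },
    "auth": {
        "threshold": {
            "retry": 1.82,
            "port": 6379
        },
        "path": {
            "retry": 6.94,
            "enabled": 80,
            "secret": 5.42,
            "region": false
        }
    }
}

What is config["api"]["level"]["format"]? "0.0.0.0"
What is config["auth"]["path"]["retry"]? 6.94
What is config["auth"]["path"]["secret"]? 5.42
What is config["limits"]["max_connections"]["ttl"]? 6.36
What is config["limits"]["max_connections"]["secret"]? True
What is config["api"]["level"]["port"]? False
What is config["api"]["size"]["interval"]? "0.0.0.0"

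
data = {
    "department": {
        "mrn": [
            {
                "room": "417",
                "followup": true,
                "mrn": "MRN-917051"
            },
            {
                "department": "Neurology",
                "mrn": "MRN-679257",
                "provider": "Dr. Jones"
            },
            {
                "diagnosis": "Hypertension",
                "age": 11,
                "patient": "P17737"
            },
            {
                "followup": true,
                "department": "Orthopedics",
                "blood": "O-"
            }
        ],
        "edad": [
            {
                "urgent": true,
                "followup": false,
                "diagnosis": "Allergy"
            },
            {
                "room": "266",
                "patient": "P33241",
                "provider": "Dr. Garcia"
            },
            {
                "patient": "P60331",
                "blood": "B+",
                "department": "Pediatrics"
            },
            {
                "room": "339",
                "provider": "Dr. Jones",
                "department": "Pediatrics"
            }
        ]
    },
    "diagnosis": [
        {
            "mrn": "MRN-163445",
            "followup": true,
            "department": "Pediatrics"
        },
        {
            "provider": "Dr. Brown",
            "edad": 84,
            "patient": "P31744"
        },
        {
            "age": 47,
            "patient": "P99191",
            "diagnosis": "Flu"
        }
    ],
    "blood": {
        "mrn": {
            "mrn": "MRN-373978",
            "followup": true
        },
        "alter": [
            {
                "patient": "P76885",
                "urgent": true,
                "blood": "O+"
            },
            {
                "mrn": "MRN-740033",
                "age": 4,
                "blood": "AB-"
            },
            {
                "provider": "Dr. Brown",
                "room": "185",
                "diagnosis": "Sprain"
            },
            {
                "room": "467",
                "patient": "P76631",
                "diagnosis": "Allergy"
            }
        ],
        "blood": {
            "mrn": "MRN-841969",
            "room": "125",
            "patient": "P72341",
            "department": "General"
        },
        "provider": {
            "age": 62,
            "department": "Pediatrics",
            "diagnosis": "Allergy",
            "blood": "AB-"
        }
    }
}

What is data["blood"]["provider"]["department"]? "Pediatrics"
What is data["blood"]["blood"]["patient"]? "P72341"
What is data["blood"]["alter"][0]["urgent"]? True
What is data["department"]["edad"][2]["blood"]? "B+"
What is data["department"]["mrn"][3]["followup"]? True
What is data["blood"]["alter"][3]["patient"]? "P76631"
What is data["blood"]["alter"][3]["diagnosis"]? "Allergy"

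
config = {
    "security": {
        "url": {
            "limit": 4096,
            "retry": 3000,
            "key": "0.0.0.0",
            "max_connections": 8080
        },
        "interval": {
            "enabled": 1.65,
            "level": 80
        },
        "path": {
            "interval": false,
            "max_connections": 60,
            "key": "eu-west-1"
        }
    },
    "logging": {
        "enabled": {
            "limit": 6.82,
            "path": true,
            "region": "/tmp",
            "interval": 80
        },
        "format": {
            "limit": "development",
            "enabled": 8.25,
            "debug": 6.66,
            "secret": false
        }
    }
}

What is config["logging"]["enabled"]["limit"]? 6.82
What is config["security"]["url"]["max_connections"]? 8080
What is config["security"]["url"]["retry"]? 3000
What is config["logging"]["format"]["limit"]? "development"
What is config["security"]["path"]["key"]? "eu-west-1"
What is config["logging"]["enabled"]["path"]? True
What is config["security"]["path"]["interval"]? False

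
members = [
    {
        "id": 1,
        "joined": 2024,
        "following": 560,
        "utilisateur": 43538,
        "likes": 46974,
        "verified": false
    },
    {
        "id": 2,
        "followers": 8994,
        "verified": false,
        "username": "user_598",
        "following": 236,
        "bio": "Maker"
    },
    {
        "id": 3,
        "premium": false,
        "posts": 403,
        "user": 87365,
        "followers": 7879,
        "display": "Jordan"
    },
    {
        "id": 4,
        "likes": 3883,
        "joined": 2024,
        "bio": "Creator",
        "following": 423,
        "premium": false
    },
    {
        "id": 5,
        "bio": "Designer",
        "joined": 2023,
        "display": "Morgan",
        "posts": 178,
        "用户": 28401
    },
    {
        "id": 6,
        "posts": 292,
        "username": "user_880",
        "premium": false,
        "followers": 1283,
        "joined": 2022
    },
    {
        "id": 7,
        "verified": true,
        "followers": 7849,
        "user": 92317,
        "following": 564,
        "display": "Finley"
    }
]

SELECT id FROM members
[1, 2, 3, 4, 5, 6, 7]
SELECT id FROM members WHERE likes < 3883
[]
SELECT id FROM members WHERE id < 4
[1, 2, 3]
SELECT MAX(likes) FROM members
46974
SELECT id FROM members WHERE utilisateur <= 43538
[1]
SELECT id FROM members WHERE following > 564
[]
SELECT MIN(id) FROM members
1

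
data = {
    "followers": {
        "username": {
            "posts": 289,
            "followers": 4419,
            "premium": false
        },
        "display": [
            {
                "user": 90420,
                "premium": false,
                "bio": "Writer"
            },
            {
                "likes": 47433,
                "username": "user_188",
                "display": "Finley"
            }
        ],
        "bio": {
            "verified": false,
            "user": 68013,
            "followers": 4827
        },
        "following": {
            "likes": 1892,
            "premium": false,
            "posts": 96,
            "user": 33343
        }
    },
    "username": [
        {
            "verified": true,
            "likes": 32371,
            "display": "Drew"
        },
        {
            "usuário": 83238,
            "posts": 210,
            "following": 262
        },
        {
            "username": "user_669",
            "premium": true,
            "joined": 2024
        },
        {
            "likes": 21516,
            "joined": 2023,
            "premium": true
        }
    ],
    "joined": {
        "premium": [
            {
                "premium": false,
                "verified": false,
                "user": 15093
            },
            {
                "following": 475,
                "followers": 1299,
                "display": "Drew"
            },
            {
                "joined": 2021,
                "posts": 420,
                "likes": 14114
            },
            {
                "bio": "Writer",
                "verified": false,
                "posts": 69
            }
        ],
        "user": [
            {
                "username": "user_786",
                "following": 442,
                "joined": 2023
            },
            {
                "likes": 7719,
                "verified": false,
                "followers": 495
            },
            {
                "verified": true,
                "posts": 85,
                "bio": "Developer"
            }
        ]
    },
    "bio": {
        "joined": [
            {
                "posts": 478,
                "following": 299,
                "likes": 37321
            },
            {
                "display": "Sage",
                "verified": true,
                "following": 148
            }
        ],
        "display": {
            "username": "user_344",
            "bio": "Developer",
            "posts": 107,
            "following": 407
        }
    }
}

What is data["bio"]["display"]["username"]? "user_344"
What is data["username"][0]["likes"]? 32371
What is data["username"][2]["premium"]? True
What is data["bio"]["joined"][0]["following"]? 299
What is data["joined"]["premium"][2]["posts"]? 420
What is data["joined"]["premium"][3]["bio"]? "Writer"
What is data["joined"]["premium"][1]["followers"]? 1299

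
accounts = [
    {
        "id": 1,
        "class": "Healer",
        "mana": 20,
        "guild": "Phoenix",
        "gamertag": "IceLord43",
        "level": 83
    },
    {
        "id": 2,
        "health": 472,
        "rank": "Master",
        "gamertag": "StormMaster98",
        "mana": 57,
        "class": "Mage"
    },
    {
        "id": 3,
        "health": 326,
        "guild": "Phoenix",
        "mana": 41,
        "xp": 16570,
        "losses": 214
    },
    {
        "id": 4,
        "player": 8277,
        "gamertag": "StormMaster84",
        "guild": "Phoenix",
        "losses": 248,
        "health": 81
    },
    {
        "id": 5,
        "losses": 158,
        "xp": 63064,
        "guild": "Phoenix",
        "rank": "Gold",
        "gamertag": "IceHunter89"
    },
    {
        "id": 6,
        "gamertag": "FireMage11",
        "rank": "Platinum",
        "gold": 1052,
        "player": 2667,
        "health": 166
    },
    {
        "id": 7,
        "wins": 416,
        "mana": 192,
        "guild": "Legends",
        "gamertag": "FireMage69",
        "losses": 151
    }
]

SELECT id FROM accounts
[1, 2, 3, 4, 5, 6, 7]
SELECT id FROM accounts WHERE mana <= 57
[1, 2, 3]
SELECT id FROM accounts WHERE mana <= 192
[1, 2, 3, 7]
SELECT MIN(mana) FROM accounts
20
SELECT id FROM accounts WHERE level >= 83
[1]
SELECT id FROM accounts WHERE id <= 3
[1, 2, 3]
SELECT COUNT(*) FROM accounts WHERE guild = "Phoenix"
4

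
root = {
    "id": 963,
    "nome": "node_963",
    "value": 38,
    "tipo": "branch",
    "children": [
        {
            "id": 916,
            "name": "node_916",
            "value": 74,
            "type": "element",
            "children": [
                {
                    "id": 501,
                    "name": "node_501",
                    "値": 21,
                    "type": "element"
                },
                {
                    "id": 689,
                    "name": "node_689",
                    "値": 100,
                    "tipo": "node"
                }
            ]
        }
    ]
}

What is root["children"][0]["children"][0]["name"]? "node_501"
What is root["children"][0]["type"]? "element"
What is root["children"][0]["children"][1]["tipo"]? "node"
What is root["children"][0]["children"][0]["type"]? "element"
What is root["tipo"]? "branch"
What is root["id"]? 963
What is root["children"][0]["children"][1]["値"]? 100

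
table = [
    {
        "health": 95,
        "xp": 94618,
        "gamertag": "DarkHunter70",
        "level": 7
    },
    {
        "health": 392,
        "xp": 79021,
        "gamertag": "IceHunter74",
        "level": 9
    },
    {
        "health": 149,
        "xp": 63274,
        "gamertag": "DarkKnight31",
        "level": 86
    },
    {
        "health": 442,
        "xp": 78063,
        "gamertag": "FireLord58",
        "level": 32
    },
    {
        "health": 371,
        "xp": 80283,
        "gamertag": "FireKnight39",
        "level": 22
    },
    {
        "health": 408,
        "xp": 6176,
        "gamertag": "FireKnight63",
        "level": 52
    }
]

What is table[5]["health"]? 408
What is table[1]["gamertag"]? "IceHunter74"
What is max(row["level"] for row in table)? 86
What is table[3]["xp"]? 78063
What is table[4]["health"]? 371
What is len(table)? 6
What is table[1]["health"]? 392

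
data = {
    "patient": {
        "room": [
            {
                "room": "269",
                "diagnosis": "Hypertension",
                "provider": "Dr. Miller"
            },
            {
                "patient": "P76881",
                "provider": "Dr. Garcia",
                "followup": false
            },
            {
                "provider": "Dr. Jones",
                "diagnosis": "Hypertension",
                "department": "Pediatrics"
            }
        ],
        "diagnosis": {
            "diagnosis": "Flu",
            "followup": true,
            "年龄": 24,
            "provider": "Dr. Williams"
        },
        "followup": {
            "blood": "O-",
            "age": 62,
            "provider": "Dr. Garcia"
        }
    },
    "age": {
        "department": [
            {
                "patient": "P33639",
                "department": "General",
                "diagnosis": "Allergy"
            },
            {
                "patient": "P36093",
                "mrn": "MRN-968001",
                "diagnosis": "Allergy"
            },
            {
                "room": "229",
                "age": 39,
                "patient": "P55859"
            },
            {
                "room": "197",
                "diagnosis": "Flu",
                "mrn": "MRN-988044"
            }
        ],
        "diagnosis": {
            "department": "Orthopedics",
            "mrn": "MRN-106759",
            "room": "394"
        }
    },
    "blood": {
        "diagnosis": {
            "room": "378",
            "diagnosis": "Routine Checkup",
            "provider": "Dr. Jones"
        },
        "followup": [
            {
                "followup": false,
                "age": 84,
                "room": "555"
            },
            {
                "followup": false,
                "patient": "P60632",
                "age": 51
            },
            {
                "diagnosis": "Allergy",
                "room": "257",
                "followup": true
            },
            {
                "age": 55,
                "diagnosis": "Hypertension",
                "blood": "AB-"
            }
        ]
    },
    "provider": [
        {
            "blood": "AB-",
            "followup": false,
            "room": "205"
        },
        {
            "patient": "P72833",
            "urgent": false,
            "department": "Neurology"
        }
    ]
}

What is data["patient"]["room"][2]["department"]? "Pediatrics"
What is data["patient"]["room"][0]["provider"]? "Dr. Miller"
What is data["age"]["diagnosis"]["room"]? "394"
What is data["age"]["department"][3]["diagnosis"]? "Flu"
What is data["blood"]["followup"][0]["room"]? "555"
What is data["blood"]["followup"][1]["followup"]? False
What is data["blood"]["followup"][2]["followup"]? True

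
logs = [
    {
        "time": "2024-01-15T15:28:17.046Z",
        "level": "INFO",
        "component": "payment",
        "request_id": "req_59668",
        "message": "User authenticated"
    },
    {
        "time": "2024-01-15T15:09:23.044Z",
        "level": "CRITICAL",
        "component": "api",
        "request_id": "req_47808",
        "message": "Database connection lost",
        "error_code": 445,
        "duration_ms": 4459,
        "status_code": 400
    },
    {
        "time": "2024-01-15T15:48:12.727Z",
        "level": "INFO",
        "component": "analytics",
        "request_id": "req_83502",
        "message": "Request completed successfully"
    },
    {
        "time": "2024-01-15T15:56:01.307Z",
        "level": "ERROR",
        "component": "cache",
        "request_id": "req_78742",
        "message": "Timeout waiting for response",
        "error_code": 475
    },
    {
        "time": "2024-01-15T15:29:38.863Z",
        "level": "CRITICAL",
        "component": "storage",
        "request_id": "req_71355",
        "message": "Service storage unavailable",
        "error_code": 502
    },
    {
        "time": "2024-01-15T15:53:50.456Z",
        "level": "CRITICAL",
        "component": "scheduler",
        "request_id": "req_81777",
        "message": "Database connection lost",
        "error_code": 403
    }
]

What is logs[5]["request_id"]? "req_81777"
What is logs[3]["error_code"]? 475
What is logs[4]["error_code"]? 502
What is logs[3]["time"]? "2024-01-15T15:56:01.307Z"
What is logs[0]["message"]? "User authenticated"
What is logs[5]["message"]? "Database connection lost"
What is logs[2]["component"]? "analytics"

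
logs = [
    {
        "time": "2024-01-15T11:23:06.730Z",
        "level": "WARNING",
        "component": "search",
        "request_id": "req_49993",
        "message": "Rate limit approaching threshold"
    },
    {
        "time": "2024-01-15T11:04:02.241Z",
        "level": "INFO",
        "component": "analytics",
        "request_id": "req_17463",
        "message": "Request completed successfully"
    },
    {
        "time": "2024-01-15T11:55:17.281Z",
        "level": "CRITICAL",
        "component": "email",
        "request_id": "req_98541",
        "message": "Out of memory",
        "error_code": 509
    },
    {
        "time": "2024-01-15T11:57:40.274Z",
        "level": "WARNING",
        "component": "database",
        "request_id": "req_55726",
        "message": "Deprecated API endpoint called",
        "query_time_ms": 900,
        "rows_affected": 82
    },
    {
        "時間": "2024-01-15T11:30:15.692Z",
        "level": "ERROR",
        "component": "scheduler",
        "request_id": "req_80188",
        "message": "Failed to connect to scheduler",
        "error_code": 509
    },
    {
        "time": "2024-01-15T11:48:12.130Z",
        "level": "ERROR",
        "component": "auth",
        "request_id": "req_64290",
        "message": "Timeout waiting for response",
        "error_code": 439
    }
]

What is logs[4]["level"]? "ERROR"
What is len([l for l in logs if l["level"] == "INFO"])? 1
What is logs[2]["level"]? "CRITICAL"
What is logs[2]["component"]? "email"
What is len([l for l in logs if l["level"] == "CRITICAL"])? 1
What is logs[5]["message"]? "Timeout waiting for response"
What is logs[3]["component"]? "database"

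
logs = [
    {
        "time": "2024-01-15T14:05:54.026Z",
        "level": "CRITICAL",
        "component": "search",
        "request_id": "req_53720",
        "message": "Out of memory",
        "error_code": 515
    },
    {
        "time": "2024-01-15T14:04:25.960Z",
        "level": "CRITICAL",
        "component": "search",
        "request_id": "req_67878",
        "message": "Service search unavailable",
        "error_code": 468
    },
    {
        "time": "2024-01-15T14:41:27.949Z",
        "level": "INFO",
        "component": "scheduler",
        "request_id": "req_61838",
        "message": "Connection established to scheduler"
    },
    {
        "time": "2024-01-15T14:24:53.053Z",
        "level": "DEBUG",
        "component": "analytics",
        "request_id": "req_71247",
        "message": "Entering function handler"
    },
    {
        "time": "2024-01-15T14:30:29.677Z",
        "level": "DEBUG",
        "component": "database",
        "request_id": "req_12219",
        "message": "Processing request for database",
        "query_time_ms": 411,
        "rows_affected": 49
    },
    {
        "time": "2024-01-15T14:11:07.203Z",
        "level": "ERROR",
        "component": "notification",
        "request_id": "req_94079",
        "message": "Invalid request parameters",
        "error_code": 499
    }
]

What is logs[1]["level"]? "CRITICAL"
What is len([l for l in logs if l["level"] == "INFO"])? 1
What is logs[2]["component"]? "scheduler"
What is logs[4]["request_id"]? "req_12219"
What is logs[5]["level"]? "ERROR"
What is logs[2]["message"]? "Connection established to scheduler"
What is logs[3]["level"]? "DEBUG"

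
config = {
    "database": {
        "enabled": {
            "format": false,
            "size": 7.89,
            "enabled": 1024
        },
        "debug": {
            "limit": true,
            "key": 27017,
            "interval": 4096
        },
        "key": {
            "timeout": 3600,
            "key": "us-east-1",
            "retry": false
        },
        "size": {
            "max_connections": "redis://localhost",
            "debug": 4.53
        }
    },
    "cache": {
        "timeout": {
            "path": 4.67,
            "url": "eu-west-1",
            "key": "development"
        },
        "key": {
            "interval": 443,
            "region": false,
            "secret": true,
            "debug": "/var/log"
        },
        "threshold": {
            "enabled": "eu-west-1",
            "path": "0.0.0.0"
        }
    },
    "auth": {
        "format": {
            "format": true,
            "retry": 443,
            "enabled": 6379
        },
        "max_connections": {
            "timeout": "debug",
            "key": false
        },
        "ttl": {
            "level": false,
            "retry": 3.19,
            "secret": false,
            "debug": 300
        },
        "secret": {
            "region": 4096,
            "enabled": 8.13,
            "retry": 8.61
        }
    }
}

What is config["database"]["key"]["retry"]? False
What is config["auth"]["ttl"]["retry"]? 3.19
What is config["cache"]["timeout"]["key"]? "development"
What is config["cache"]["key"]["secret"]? True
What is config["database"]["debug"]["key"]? 27017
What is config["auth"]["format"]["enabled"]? 6379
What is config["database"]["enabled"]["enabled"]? 1024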